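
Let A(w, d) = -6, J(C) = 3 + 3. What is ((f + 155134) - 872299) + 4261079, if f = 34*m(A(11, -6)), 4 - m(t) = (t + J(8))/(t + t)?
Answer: 3544050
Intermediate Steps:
J(C) = 6
m(t) = 4 - (6 + t)/(2*t) (m(t) = 4 - (t + 6)/(t + t) = 4 - (6 + t)/(2*t))
f = 136 (f = 34*(7/2 - 3/(-6)) = 34*(7/2 - 3*(-1/6)) = 34*(7/2 + 1/2) = 34*4 = 136)
((f + 155134) - 872299) + 4261079 = ((136 + 155134) - 872299) + 4261079 = (155270 - 872299) + 4261079 = -717029 + 4261079 = 3544050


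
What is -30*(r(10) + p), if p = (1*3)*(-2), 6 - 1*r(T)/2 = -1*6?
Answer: -540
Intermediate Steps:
r(T) = 24 (r(T) = 12 - (-2)*6 = 12 - 2*(-6) = 12 + 12 = 24)
p = -6 (p = 3*(-2) = -6)
-30*(r(10) + p) = -30*(24 - 6) = -30*18 = -540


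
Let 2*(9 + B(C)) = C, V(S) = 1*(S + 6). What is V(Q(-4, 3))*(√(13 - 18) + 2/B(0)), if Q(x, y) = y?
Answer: -2 + 9*I*√5 ≈ -2.0 + 20.125*I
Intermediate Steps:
V(S) = 6 + S (V(S) = 1*(6 + S) = 6 + S)
B(C) = -9 + C/2
V(Q(-4, 3))*(√(13 - 18) + 2/B(0)) = (6 + 3)*(√(13 - 18) + 2/(-9 + (½)*0)) = 9*(√(-5) + 2/(-9 + 0)) = 9*(I*√5 + 2/(-9)) = 9*(I*√5 + 2*(-⅑)) = 9*(I*√5 - 2/9) = 9*(-2/9 + I*√5) = -2 + 9*I*√5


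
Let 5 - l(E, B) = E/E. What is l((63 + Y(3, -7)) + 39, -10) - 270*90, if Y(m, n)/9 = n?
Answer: -24296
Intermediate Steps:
Y(m, n) = 9*n
l(E, B) = 4 (l(E, B) = 5 - E/E = 5 - 1*1 = 5 - 1 = 4)
l((63 + Y(3, -7)) + 39, -10) - 270*90 = 4 - 270*90 = 4 - 24300 = -24296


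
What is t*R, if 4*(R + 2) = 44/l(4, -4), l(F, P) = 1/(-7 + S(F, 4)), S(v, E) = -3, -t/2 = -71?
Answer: -15904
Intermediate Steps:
t = 142 (t = -2*(-71) = 142)
l(F, P) = -1/10 (l(F, P) = 1/(-7 - 3) = 1/(-10) = -1/10)
R = -112 (R = -2 + (44/(-1/10))/4 = -2 + (44*(-10))/4 = -2 + (1/4)*(-440) = -2 - 110 = -112)
t*R = 142*(-112) = -15904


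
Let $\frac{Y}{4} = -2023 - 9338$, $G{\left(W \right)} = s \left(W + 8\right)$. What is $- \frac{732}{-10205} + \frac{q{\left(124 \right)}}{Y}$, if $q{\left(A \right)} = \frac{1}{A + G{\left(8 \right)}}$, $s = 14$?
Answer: $\frac{11576212579}{161387094960} \approx 0.071729$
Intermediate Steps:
$G{\left(W \right)} = 112 + 14 W$ ($G{\left(W \right)} = 14 \left(W + 8\right) = 14 \left(8 + W\right) = 112 + 14 W$)
$q{\left(A \right)} = \frac{1}{224 + A}$ ($q{\left(A \right)} = \frac{1}{A + \left(112 + 14 \cdot 8\right)} = \frac{1}{A + \left(112 + 112\right)} = \frac{1}{A + 224} = \frac{1}{224 + A}$)
$Y = -45444$ ($Y = 4 \left(-2023 - 9338\right) = 4 \left(-11361\right) = -45444$)
$- \frac{732}{-10205} + \frac{q{\left(124 \right)}}{Y} = - \frac{732}{-10205} + \frac{1}{\left(224 + 124\right) \left(-45444\right)} = \left(-732\right) \left(- \frac{1}{10205}\right) + \frac{1}{348} \left(- \frac{1}{45444}\right) = \frac{732}{10205} + \frac{1}{348} \left(- \frac{1}{45444}\right) = \frac{732}{10205} - \frac{1}{15814512} = \frac{11576212579}{161387094960}$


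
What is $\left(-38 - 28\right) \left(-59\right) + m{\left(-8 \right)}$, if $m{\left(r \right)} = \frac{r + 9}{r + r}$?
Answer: $\frac{62303}{16} \approx 3893.9$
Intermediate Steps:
$m{\left(r \right)} = \frac{9 + r}{2 r}$
$\left(-38 - 28\right) \left(-59\right) + m{\left(-8 \right)} = \left(-38 - 28\right) \left(-59\right) + \frac{9 - 8}{2 \left(-8\right)} = \left(-38 - 28\right) \left(-59\right) + \frac{1}{2} \left(- \frac{1}{8}\right) 1 = \left(-66\right) \left(-59\right) - \frac{1}{16} = 3894 - \frac{1}{16} = \frac{62303}{16}$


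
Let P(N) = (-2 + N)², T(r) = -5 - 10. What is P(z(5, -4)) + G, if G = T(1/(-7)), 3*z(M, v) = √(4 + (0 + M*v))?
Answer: -115/9 - 16*I/3 ≈ -12.778 - 5.3333*I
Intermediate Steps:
T(r) = -15
z(M, v) = √(4 + M*v)/3 (z(M, v) = √(4 + (0 + M*v))/3 = √(4 + M*v)/3)
G = -15
P(z(5, -4)) + G = (-2 + √(4 + 5*(-4))/3)² - 15 = (-2 + √(4 - 20)/3)² - 15 = (-2 + √(-16)/3)² - 15 = (-2 + (4*I)/3)² - 15 = (-2 + 4*I/3)² - 15 = -15 + (-2 + 4*I/3)²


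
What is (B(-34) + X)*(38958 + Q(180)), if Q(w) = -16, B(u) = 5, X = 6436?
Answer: 250825422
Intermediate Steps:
(B(-34) + X)*(38958 + Q(180)) = (5 + 6436)*(38958 - 16) = 6441*38942 = 250825422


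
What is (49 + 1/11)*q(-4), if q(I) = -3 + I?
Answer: -3780/11 ≈ -343.64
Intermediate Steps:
(49 + 1/11)*q(-4) = (49 + 1/11)*(-3 - 4) = (49 + 1/11)*(-7) = (540/11)*(-7) = -3780/11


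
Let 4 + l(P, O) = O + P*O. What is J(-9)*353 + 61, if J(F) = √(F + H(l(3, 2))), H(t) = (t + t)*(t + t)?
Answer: 61 + 353*√55 ≈ 2678.9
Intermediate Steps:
l(P, O) = -4 + O + O*P (l(P, O) = -4 + (O + P*O) = -4 + (O + O*P) = -4 + O + O*P)
H(t) = 4*t² (H(t) = (2*t)*(2*t) = 4*t²)
J(F) = √(64 + F) (J(F) = √(F + 4*(-4 + 2 + 2*3)²) = √(F + 4*(-4 + 2 + 6)²) = √(F + 4*4²) = √(F + 4*16) = √(F + 64) = √(64 + F))
J(-9)*353 + 61 = √(64 - 9)*353 + 61 = √55*353 + 61 = 353*√55 + 61 = 61 + 353*√55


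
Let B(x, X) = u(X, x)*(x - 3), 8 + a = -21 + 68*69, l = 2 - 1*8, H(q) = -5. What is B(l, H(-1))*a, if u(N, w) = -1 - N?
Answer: -167868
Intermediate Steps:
l = -6 (l = 2 - 8 = -6)
a = 4663 (a = -8 + (-21 + 68*69) = -8 + (-21 + 4692) = -8 + 4671 = 4663)
B(x, X) = (-1 - X)*(-3 + x) (B(x, X) = (-1 - X)*(x - 3) = (-1 - X)*(-3 + x))
B(l, H(-1))*a = -(1 - 5)*(-3 - 6)*4663 = -1*(-4)*(-9)*4663 = -36*4663 = -167868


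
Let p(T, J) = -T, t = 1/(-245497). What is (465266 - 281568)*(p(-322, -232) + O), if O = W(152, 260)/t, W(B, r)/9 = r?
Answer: -105527641349284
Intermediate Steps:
W(B, r) = 9*r
t = -1/245497 ≈ -4.0734e-6
O = -574462980 (O = (9*260)/(-1/245497) = 2340*(-245497) = -574462980)
(465266 - 281568)*(p(-322, -232) + O) = (465266 - 281568)*(-1*(-322) - 574462980) = 183698*(322 - 574462980) = 183698*(-574462658) = -105527641349284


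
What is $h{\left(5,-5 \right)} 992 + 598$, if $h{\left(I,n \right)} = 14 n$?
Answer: $-68842$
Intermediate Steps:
$h{\left(5,-5 \right)} 992 + 598 = 14 \left(-5\right) 992 + 598 = \left(-70\right) 992 + 598 = -69440 + 598 = -68842$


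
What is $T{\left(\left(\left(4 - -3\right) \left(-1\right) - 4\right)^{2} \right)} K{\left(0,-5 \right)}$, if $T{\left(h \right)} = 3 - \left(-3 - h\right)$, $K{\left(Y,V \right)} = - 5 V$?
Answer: $3175$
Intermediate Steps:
$T{\left(h \right)} = 6 + h$ ($T{\left(h \right)} = 3 + \left(3 + h\right) = 6 + h$)
$T{\left(\left(\left(4 - -3\right) \left(-1\right) - 4\right)^{2} \right)} K{\left(0,-5 \right)} = \left(6 + \left(\left(4 - -3\right) \left(-1\right) - 4\right)^{2}\right) \left(\left(-5\right) \left(-5\right)\right) = \left(6 + \left(\left(4 + 3\right) \left(-1\right) - 4\right)^{2}\right) 25 = \left(6 + \left(7 \left(-1\right) - 4\right)^{2}\right) 25 = \left(6 + \left(-7 - 4\right)^{2}\right) 25 = \left(6 + \left(-11\right)^{2}\right) 25 = \left(6 + 121\right) 25 = 127 \cdot 25 = 3175$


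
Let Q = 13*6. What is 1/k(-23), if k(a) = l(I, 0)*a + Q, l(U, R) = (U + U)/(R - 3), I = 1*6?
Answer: 1/170 ≈ 0.0058824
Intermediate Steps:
I = 6
l(U, R) = 2*U/(-3 + R) (l(U, R) = (2*U)/(-3 + R) = 2*U/(-3 + R))
Q = 78
k(a) = 78 - 4*a (k(a) = (2*6/(-3 + 0))*a + 78 = (2*6/(-3))*a + 78 = (2*6*(-1/3))*a + 78 = -4*a + 78 = 78 - 4*a)
1/k(-23) = 1/(78 - 4*(-23)) = 1/(78 + 92) = 1/170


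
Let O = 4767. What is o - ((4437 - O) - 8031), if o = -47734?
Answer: -39373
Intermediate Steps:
o - ((4437 - O) - 8031) = -47734 - ((4437 - 1*4767) - 8031) = -47734 - ((4437 - 4767) - 8031) = -47734 - (-330 - 8031) = -47734 - 1*(-8361) = -47734 + 8361 = -39373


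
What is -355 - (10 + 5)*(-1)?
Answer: -340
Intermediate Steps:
-355 - (10 + 5)*(-1) = -355 - 15*(-1) = -355 - 1*(-15) = -355 + 15 = -340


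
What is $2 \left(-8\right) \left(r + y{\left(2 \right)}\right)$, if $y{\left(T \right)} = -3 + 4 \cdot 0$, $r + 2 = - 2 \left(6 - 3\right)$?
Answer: $176$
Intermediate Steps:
$r = -8$ ($r = -2 - 2 \left(6 - 3\right) = -2 - 6 = -8$)
$y{\left(T \right)} = -3$ ($y{\left(T \right)} = -3 + 0 = -3$)
$2 \left(-8\right) \left(r + y{\left(2 \right)}\right) = 2 \left(-8\right) \left(-8 - 3\right) = \left(-16\right) \left(-11\right) = 176$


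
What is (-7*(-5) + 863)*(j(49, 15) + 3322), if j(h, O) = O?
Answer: 2996626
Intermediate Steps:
(-7*(-5) + 863)*(j(49, 15) + 3322) = (-7*(-5) + 863)*(15 + 3322) = (35 + 863)*3337 = 898*3337 = 2996626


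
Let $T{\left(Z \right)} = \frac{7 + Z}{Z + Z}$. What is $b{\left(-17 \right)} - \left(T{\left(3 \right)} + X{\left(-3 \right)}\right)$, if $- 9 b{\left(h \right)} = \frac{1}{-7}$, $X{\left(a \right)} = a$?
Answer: $\frac{85}{63} \approx 1.3492$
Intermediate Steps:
$b{\left(h \right)} = \frac{1}{63}$ ($b{\left(h \right)} = - \frac{1}{9 \left(-7\right)} = \left(- \frac{1}{9}\right) \left(- \frac{1}{7}\right) = \frac{1}{63}$)
$T{\left(Z \right)} = \frac{7 + Z}{2 Z}$
$b{\left(-17 \right)} - \left(T{\left(3 \right)} + X{\left(-3 \right)}\right) = \frac{1}{63} - \left(\frac{7 + 3}{2 \cdot 3} - 3\right) = \frac{1}{63} - \left(\frac{1}{2} \cdot \frac{1}{3} \cdot 10 - 3\right) = \frac{1}{63} - \left(\frac{5}{3} - 3\right) = \frac{1}{63} - - \frac{4}{3} = \frac{1}{63} + \frac{4}{3} = \frac{85}{63}$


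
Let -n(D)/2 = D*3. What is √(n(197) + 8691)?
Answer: √7509 ≈ 86.655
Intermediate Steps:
n(D) = -6*D (n(D) = -2*D*3 = -6*D)
√(n(197) + 8691) = √(-6*197 + 8691) = √(-1182 + 8691) = √7509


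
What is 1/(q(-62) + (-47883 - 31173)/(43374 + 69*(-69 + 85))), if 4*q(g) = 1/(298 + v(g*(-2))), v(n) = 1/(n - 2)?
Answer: -179676294/319209157 ≈ -0.56288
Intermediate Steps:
v(n) = 1/(-2 + n)
q(g) = 1/(4*(298 + 1/(-2 - 2*g))) (q(g) = 1/(4*(298 + 1/(-2 + g*(-2)))) = 1/(4*(298 + 1/(-2 - 2*g))))
1/(q(-62) + (-47883 - 31173)/(43374 + 69*(-69 + 85))) = 1/((1 - 62)/(2*(595 + 596*(-62))) + (-47883 - 31173)/(43374 + 69*(-69 + 85))) = 1/((1/2)*(-61)/(595 - 36952) - 79056/(43374 + 69*16)) = 1/((1/2)*(-61)/(-36357) - 79056/(43374 + 1104)) = 1/((1/2)*(-1/36357)*(-61) - 79056/44478) = 1/(61/72714 - 79056*1/44478) = 1/(61/72714 - 4392/2471) = 1/(-319209157/179676294) = -179676294/319209157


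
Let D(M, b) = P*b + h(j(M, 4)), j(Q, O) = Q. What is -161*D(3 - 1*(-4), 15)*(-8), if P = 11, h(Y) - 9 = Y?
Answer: 233128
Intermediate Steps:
h(Y) = 9 + Y
D(M, b) = 9 + M + 11*b (D(M, b) = 11*b + (9 + M) = 9 + M + 11*b)
-161*D(3 - 1*(-4), 15)*(-8) = -161*(9 + (3 - 1*(-4)) + 11*15)*(-8) = -161*(9 + (3 + 4) + 165)*(-8) = -161*(9 + 7 + 165)*(-8) = -161*181*(-8) = -29141*(-8) = 233128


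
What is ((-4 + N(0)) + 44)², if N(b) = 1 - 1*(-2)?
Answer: 1849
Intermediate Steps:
N(b) = 3 (N(b) = 1 + 2 = 3)
((-4 + N(0)) + 44)² = ((-4 + 3) + 44)² = (-1 + 44)² = 43² = 1849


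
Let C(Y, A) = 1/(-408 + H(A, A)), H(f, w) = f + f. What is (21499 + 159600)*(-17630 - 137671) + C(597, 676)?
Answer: -26549863874255/944 ≈ -2.8125e+10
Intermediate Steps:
H(f, w) = 2*f
C(Y, A) = 1/(-408 + 2*A)
(21499 + 159600)*(-17630 - 137671) + C(597, 676) = (21499 + 159600)*(-17630 - 137671) + 1/(2*(-204 + 676)) = 181099*(-155301) + (½)/472 = -28124855799 + (½)*(1/472) = -28124855799 + 1/944 = -26549863874255/944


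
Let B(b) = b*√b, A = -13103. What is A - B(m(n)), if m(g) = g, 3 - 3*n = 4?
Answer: -13103 + I*√3/9 ≈ -13103.0 + 0.19245*I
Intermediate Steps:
n = -⅓ (n = 1 - ⅓*4 = 1 - 4/3 = -⅓ ≈ -0.33333)
B(b) = b^(3/2)
A - B(m(n)) = -13103 - (-⅓)^(3/2) = -13103 - (-1)*I*√3/9 = -13103 + I*√3/9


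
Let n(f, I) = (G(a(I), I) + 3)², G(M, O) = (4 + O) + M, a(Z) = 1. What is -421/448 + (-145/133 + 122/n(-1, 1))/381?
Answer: -246570355/262688832 ≈ -0.93864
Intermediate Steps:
G(M, O) = 4 + M + O
n(f, I) = (8 + I)² (n(f, I) = ((4 + 1 + I) + 3)² = ((5 + I) + 3)² = (8 + I)²)
-421/448 + (-145/133 + 122/n(-1, 1))/381 = -421/448 + (-145/133 + 122/((8 + 1)²))/381 = -421*1/448 + (-145*1/133 + 122/(9²))*(1/381) = -421/448 + (-145/133 + 122/81)*(1/381) = -421/448 + (4481/10773)*(1/381) = -421/448 + 4481/4104513 = -246570355/262688832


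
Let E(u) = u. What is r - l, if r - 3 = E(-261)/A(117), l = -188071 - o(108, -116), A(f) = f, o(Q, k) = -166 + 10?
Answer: 2442905/13 ≈ 1.8792e+5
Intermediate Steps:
o(Q, k) = -156
l = -187915 (l = -188071 - 1*(-156) = -188071 + 156 = -187915)
r = 10/13 (r = 3 - 261/117 = 3 - 261*1/117 = 3 - 29/13 = 10/13 ≈ 0.76923)
r - l = 10/13 - 1*(-187915) = 10/13 + 187915 = 2442905/13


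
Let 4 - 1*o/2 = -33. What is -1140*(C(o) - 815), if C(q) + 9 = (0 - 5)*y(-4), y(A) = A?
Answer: 916560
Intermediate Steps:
o = 74 (o = 8 - 2*(-33) = 8 + 66 = 74)
C(q) = 11 (C(q) = -9 + (0 - 5)*(-4) = -9 - 5*(-4) = -9 + 20 = 11)
-1140*(C(o) - 815) = -1140*(11 - 815) = -1140*(-804) = 916560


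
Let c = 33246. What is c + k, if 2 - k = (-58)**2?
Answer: 29884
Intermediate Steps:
k = -3362 (k = 2 - 1*(-58)**2 = 2 - 1*3364 = 2 - 3364 = -3362)
c + k = 33246 - 3362 = 29884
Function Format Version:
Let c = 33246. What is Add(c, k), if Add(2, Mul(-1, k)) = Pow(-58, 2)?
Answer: 29884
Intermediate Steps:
k = -3362 (k = Add(2, Mul(-1, Pow(-58, 2))) = Add(2, Mul(-1, 3364)) = Add(2, -3364) = -3362)
Add(c, k) = Add(33246, -3362) = 29884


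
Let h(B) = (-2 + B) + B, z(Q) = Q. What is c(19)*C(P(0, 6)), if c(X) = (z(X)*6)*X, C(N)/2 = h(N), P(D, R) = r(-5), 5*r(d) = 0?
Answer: -8664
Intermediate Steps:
r(d) = 0 (r(d) = (1/5)*0 = 0)
P(D, R) = 0
h(B) = -2 + 2*B
C(N) = -4 + 4*N (C(N) = 2*(-2 + 2*N) = -4 + 4*N)
c(X) = 6*X**2 (c(X) = (X*6)*X = (6*X)*X = 6*X**2)
c(19)*C(P(0, 6)) = (6*19**2)*(-4 + 4*0) = (6*361)*(-4 + 0) = 2166*(-4) = -8664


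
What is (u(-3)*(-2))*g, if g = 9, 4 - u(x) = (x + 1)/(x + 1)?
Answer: -54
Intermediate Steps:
u(x) = 3 (u(x) = 4 - (x + 1)/(x + 1) = 4 - (1 + x)/(1 + x) = 4 - 1*1 = 4 - 1 = 3)
(u(-3)*(-2))*g = (3*(-2))*9 = -6*9 = -54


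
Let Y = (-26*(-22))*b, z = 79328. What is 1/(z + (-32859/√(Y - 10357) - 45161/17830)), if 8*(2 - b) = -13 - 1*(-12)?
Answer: 153688555649951770/12191645303857051436001 - 1160685393900*I*√36566/4063881767952350478667 ≈ 1.2606e-5 - 5.4615e-8*I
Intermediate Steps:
b = 17/8 (b = 2 - (-13 - 1*(-12))/8 = 2 - (-13 + 12)/8 = 2 - ⅛*(-1) = 2 + ⅛ = 17/8 ≈ 2.1250)
Y = 2431/2 (Y = -26*(-22)*(17/8) = 572*(17/8) = 2431/2 ≈ 1215.5)
1/(z + (-32859/√(Y - 10357) - 45161/17830)) = 1/(79328 + (-32859/√(2431/2 - 10357) - 45161/17830)) = 1/(79328 + (-32859*(-I*√36566/18283) - 45161*1/17830)) = 1/(79328 + (-32859*(-I*√36566/18283) - 45161/17830)) = 1/(79328 + (-(-32859)*I*√36566/18283 - 45161/17830)) = 1/(79328 + (32859*I*√36566/18283 - 45161/17830)) = 1/(79328 + (-45161/17830 + 32859*I*√36566/18283)) = 1/(1414373079/17830 + 32859*I*√36566/18283)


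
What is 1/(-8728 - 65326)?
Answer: -1/74054 ≈ -1.3504e-5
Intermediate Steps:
1/(-8728 - 65326) = 1/(-74054) = -1/74054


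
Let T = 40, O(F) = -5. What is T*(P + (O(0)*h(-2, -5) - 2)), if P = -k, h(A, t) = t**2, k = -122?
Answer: -200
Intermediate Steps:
P = 122 (P = -1*(-122) = 122)
T*(P + (O(0)*h(-2, -5) - 2)) = 40*(122 + (-5*(-5)**2 - 2)) = 40*(122 + (-5*25 - 2)) = 40*(122 + (-125 - 2)) = 40*(122 - 127) = 40*(-5) = -200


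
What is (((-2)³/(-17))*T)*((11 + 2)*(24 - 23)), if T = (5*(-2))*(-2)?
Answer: 2080/17 ≈ 122.35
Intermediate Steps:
T = 20 (T = -10*(-2) = 20)
(((-2)³/(-17))*T)*((11 + 2)*(24 - 23)) = (((-2)³/(-17))*20)*((11 + 2)*(24 - 23)) = (-8*(-1/17)*20)*(13*1) = ((8/17)*20)*13 = (160/17)*13 = 2080/17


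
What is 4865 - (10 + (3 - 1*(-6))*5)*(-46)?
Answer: 7395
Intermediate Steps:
4865 - (10 + (3 - 1*(-6))*5)*(-46) = 4865 - (10 + (3 + 6)*5)*(-46) = 4865 - (10 + 9*5)*(-46) = 4865 - (10 + 45)*(-46) = 4865 - 55*(-46) = 4865 - 1*(-2530) = 4865 + 2530 = 7395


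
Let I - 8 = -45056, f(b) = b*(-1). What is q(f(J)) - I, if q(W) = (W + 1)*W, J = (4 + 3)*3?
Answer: 45468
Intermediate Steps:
J = 21 (J = 7*3 = 21)
f(b) = -b
I = -45048 (I = 8 - 45056 = -45048)
q(W) = W*(1 + W) (q(W) = (1 + W)*W = W*(1 + W))
q(f(J)) - I = (-1*21)*(1 - 1*21) - 1*(-45048) = -21*(1 - 21) + 45048 = -21*(-20) + 45048 = 420 + 45048 = 45468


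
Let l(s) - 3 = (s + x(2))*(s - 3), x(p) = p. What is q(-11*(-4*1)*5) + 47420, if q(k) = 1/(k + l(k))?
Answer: 2294985741/48397 ≈ 47420.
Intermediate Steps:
l(s) = 3 + (-3 + s)*(2 + s) (l(s) = 3 + (s + 2)*(s - 3) = 3 + (2 + s)*(-3 + s) = 3 + (-3 + s)*(2 + s))
q(k) = 1/(-3 + k**2) (q(k) = 1/(k + (-3 + k**2 - k)) = 1/(-3 + k**2))
q(-11*(-4*1)*5) + 47420 = 1/(-3 + (-11*(-4*1)*5)**2) + 47420 = 1/(-3 + (-(-44)*5)**2) + 47420 = 1/(-3 + (-11*(-20))**2) + 47420 = 1/(-3 + 220**2) + 47420 = 1/(-3 + 48400) + 47420 = 1/48397 + 47420 = 2294985741/48397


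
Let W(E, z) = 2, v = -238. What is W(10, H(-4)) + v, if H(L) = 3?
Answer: -236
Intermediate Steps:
W(10, H(-4)) + v = 2 - 238 = -236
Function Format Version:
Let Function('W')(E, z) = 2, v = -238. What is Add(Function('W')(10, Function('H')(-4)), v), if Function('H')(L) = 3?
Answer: -236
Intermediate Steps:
Add(Function('W')(10, Function('H')(-4)), v) = Add(2, -238) = -236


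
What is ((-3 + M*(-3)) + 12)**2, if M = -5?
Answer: 576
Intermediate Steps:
((-3 + M*(-3)) + 12)**2 = ((-3 - 5*(-3)) + 12)**2 = ((-3 + 15) + 12)**2 = (12 + 12)**2 = 24**2 = 576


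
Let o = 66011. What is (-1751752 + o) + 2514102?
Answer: 828361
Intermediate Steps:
(-1751752 + o) + 2514102 = (-1751752 + 66011) + 2514102 = -1685741 + 2514102 = 828361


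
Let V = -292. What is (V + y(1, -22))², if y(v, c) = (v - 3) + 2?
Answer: 85264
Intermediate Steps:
y(v, c) = -1 + v (y(v, c) = (-3 + v) + 2 = -1 + v)
(V + y(1, -22))² = (-292 + (-1 + 1))² = (-292 + 0)² = (-292)² = 85264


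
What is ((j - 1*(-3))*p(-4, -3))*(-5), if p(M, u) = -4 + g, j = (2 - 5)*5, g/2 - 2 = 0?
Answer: 0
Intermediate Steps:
g = 4 (g = 4 + 2*0 = 4 + 0 = 4)
j = -15 (j = -3*5 = -15)
p(M, u) = 0 (p(M, u) = -4 + 4 = 0)
((j - 1*(-3))*p(-4, -3))*(-5) = ((-15 - 1*(-3))*0)*(-5) = ((-15 + 3)*0)*(-5) = -12*0*(-5) = 0*(-5) = 0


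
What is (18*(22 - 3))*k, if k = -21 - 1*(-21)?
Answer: 0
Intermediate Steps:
k = 0 (k = -21 + 21 = 0)
(18*(22 - 3))*k = (18*(22 - 3))*0 = (18*19)*0 = 342*0 = 0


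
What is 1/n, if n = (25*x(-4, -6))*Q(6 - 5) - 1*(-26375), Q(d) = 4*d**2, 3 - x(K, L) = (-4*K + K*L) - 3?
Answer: 1/22975 ≈ 4.3526e-5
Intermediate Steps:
x(K, L) = 6 + 4*K - K*L (x(K, L) = 3 - ((-4*K + K*L) - 3) = 3 - (-3 - 4*K + K*L) = 3 + (3 + 4*K - K*L) = 6 + 4*K - K*L)
n = 22975 (n = (25*(6 + 4*(-4) - 1*(-4)*(-6)))*(4*(6 - 5)**2) - 1*(-26375) = (25*(6 - 16 - 24))*(4*1**2) + 26375 = (25*(-34))*(4*1) + 26375 = -850*4 + 26375 = -3400 + 26375 = 22975)
1/n = 1/22975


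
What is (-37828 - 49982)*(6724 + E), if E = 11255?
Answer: -1578735990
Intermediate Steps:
(-37828 - 49982)*(6724 + E) = (-37828 - 49982)*(6724 + 11255) = -87810*17979 = -1578735990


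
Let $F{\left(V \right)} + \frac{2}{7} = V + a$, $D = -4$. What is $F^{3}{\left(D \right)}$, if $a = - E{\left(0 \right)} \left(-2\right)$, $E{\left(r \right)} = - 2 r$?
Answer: $- \frac{27000}{343} \approx -78.717$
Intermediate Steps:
$a = 0$ ($a = - \left(-2\right) 0 \left(-2\right) = \left(-1\right) 0 \left(-2\right) = 0 \left(-2\right) = 0$)
$F{\left(V \right)} = - \frac{2}{7} + V$ ($F{\left(V \right)} = - \frac{2}{7} + \left(V + 0\right) = - \frac{2}{7} + V$)
$F^{3}{\left(D \right)} = \left(- \frac{2}{7} - 4\right)^{3} = \left(- \frac{30}{7}\right)^{3} = - \frac{27000}{343}$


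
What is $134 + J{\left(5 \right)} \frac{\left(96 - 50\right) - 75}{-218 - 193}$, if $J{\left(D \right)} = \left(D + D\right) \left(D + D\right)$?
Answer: $\frac{57974}{411} \approx 141.06$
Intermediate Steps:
$J{\left(D \right)} = 4 D^{2}$ ($J{\left(D \right)} = 2 D 2 D = 4 D^{2}$)
$134 + J{\left(5 \right)} \frac{\left(96 - 50\right) - 75}{-218 - 193} = 134 + 4 \cdot 5^{2} \frac{\left(96 - 50\right) - 75}{-218 - 193} = 134 + 4 \cdot 25 \frac{\left(96 - 50\right) - 75}{-411} = 134 + 100 \left(46 - 75\right) \left(- \frac{1}{411}\right) = 134 + 100 \left(\left(-29\right) \left(- \frac{1}{411}\right)\right) = 134 + 100 \cdot \frac{29}{411} = 134 + \frac{2900}{411} = \frac{57974}{411}$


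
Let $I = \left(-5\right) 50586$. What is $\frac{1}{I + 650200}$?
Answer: $\frac{1}{397270} \approx 2.5172 \cdot 10^{-6}$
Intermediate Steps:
$I = -252930$
$\frac{1}{I + 650200} = \frac{1}{-252930 + 650200} = \frac{1}{397270}$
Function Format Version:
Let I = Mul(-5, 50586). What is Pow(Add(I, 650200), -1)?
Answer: Rational(1, 397270) ≈ 2.5172e-6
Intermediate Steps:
I = -252930
Pow(Add(I, 650200), -1) = Pow(Add(-252930, 650200), -1) = Pow(397270, -1) = Rational(1, 397270)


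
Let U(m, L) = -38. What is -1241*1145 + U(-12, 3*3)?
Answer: -1420983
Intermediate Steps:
-1241*1145 + U(-12, 3*3) = -1241*1145 - 38 = -1420945 - 38 = -1420983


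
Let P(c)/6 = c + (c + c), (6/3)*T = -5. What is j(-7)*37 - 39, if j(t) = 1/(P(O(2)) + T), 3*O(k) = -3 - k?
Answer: -2609/65 ≈ -40.138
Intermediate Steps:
T = -5/2 (T = (½)*(-5) = -5/2 ≈ -2.5000)
O(k) = -1 - k/3 (O(k) = (-3 - k)/3 = -1 - k/3)
P(c) = 18*c (P(c) = 6*(c + (c + c)) = 6*(c + 2*c) = 6*(3*c) = 18*c)
j(t) = -2/65 (j(t) = 1/(18*(-1 - ⅓*2) - 5/2) = 1/(18*(-1 - ⅔) - 5/2) = 1/(18*(-5/3) - 5/2) = 1/(-30 - 5/2) = 1/(-65/2) = -2/65)
j(-7)*37 - 39 = -2/65*37 - 39 = -74/65 - 39 = -2609/65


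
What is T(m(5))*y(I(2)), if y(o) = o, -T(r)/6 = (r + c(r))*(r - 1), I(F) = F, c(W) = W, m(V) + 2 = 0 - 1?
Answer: -288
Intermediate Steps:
m(V) = -3 (m(V) = -2 + (0 - 1) = -2 - 1 = -3)
T(r) = -12*r*(-1 + r) (T(r) = -6*(r + r)*(r - 1) = -6*2*r*(-1 + r) = -12*r*(-1 + r))
T(m(5))*y(I(2)) = (12*(-3)*(1 - 1*(-3)))*2 = (12*(-3)*(1 + 3))*2 = (12*(-3)*4)*2 = -144*2 = -288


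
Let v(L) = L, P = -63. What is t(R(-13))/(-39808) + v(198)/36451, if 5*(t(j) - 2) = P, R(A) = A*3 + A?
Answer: 41341823/7255207040 ≈ 0.0056982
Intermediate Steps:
R(A) = 4*A (R(A) = 3*A + A = 4*A)
t(j) = -53/5 (t(j) = 2 + (1/5)*(-63) = 2 - 63/5 = -53/5)
t(R(-13))/(-39808) + v(198)/36451 = -53/5/(-39808) + 198/36451 = -53/5*(-1/39808) + 198*(1/36451) = 53/199040 + 198/36451 = 41341823/7255207040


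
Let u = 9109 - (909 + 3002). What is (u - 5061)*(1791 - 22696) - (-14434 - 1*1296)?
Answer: -2848255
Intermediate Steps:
u = 5198 (u = 9109 - 1*3911 = 9109 - 3911 = 5198)
(u - 5061)*(1791 - 22696) - (-14434 - 1*1296) = (5198 - 5061)*(1791 - 22696) - (-14434 - 1*1296) = 137*(-20905) - (-14434 - 1296) = -2863985 - 1*(-15730) = -2863985 + 15730 = -2848255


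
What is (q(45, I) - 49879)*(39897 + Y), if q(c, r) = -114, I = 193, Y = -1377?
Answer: -1925730360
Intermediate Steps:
(q(45, I) - 49879)*(39897 + Y) = (-114 - 49879)*(39897 - 1377) = -49993*38520 = -1925730360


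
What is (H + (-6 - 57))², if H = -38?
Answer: 10201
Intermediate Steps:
(H + (-6 - 57))² = (-38 + (-6 - 57))² = (-38 - 63)² = (-101)² = 10201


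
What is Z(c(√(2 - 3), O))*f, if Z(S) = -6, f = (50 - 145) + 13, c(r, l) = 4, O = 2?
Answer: 492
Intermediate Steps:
f = -82 (f = -95 + 13 = -82)
Z(c(√(2 - 3), O))*f = -6*(-82) = 492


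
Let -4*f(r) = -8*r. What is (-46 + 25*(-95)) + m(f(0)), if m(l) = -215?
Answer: -2636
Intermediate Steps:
f(r) = 2*r (f(r) = -(-2)*r = 2*r)
(-46 + 25*(-95)) + m(f(0)) = (-46 + 25*(-95)) - 215 = (-46 - 2375) - 215 = -2421 - 215 = -2636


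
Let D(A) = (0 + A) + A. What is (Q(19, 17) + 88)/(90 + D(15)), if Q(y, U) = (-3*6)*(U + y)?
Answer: -14/3 ≈ -4.6667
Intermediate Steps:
D(A) = 2*A (D(A) = A + A = 2*A)
Q(y, U) = -18*U - 18*y (Q(y, U) = -18*(U + y) = -18*U - 18*y)
(Q(19, 17) + 88)/(90 + D(15)) = ((-18*17 - 18*19) + 88)/(90 + 2*15) = ((-306 - 342) + 88)/(90 + 30) = (-648 + 88)/120 = -560*1/120 = -14/3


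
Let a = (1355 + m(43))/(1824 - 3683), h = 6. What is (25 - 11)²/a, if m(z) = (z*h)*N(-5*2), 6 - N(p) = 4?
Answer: -364364/1871 ≈ -194.74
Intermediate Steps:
N(p) = 2 (N(p) = 6 - 1*4 = 6 - 4 = 2)
m(z) = 12*z (m(z) = (z*6)*2 = (6*z)*2 = 12*z)
a = -1871/1859 (a = (1355 + 12*43)/(1824 - 3683) = (1355 + 516)/(-1859) = 1871*(-1/1859) = -1871/1859 ≈ -1.0065)
(25 - 11)²/a = (25 - 11)²/(-1871/1859) = 14²*(-1859/1871) = 196*(-1859/1871) = -364364/1871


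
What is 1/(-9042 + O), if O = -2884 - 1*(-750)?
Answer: -1/11176 ≈ -8.9477e-5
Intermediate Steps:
O = -2134 (O = -2884 + 750 = -2134)
1/(-9042 + O) = 1/(-9042 - 2134) = 1/(-11176) = -1/11176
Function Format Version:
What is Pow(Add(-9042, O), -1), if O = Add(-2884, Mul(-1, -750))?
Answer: Rational(-1, 11176) ≈ -8.9477e-5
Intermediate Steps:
O = -2134 (O = Add(-2884, 750) = -2134)
Pow(Add(-9042, O), -1) = Pow(Add(-9042, -2134), -1) = Pow(-11176, -1) = Rational(-1, 11176)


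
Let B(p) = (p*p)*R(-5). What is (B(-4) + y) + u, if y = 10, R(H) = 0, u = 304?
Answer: 314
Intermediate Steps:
B(p) = 0 (B(p) = (p*p)*0 = p²*0 = 0)
(B(-4) + y) + u = (0 + 10) + 304 = 10 + 304 = 314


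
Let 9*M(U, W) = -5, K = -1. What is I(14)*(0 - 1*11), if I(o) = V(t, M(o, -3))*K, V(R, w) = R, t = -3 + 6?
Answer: 33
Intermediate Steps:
M(U, W) = -5/9 (M(U, W) = (1/9)*(-5) = -5/9)
t = 3
I(o) = -3 (I(o) = 3*(-1) = -3)
I(14)*(0 - 1*11) = -3*(0 - 1*11) = -3*(0 - 11) = -3*(-11) = 33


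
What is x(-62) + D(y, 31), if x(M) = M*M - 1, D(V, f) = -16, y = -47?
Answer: 3827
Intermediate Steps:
x(M) = -1 + M² (x(M) = M² - 1 = -1 + M²)
x(-62) + D(y, 31) = (-1 + (-62)²) - 16 = (-1 + 3844) - 16 = 3843 - 16 = 3827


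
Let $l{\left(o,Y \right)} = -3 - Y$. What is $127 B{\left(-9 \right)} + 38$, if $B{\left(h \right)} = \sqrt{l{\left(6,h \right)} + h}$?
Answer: $38 + 127 i \sqrt{3} \approx 38.0 + 219.97 i$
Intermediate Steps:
$B{\left(h \right)} = i \sqrt{3}$ ($B{\left(h \right)} = \sqrt{\left(-3 - h\right) + h} = \sqrt{-3} = i \sqrt{3}$)
$127 B{\left(-9 \right)} + 38 = 127 i \sqrt{3} + 38 = 38 + 127 i \sqrt{3}$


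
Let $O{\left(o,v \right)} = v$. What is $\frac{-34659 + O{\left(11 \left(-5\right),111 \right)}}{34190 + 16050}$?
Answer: $- \frac{8637}{12560} \approx -0.68766$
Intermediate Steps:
$\frac{-34659 + O{\left(11 \left(-5\right),111 \right)}}{34190 + 16050} = \frac{-34659 + 111}{34190 + 16050} = - \frac{34548}{50240} = \left(-34548\right) \frac{1}{50240} = - \frac{8637}{12560}$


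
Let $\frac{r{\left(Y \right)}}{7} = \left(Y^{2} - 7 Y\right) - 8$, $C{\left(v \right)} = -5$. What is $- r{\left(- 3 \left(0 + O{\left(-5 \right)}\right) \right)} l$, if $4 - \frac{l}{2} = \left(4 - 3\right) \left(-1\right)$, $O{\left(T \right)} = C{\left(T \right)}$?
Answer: $-7840$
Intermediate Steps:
$O{\left(T \right)} = -5$
$l = 10$ ($l = 8 - 2 \left(4 - 3\right) \left(-1\right) = 8 - 2 \cdot 1 \left(-1\right) = 8 - -2 = 8 + 2 = 10$)
$r{\left(Y \right)} = -56 - 49 Y + 7 Y^{2}$ ($r{\left(Y \right)} = 7 \left(\left(Y^{2} - 7 Y\right) - 8\right) = 7 \left(-8 + Y^{2} - 7 Y\right) = -56 - 49 Y + 7 Y^{2}$)
$- r{\left(- 3 \left(0 + O{\left(-5 \right)}\right) \right)} l = - (-56 - 49 \left(- 3 \left(0 - 5\right)\right) + 7 \left(- 3 \left(0 - 5\right)\right)^{2}) 10 = - (-56 - 49 \left(\left(-3\right) \left(-5\right)\right) + 7 \left(\left(-3\right) \left(-5\right)\right)^{2}) 10 = - (-56 - 735 + 7 \cdot 15^{2}) 10 = - (-56 - 735 + 7 \cdot 225) 10 = - (-56 - 735 + 1575) 10 = \left(-1\right) 784 \cdot 10 = \left(-784\right) 10 = -7840$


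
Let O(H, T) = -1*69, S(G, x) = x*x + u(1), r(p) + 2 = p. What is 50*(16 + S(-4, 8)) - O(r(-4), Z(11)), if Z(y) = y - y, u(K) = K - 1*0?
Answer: 4119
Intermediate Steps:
u(K) = K (u(K) = K + 0 = K)
r(p) = -2 + p
S(G, x) = 1 + x² (S(G, x) = x*x + 1 = x² + 1 = 1 + x²)
Z(y) = 0
O(H, T) = -69
50*(16 + S(-4, 8)) - O(r(-4), Z(11)) = 50*(16 + (1 + 8²)) - 1*(-69) = 50*(16 + (1 + 64)) + 69 = 50*(16 + 65) + 69 = 50*81 + 69 = 4050 + 69 = 4119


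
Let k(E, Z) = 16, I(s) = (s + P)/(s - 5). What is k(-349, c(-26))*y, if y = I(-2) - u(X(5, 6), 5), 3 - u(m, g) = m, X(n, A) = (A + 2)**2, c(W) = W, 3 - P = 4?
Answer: 6880/7 ≈ 982.86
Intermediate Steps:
P = -1 (P = 3 - 1*4 = 3 - 4 = -1)
I(s) = (-1 + s)/(-5 + s) (I(s) = (s - 1)/(s - 5) = (-1 + s)/(-5 + s))
X(n, A) = (2 + A)**2
u(m, g) = 3 - m
y = 430/7 (y = (-1 - 2)/(-5 - 2) - (3 - (2 + 6)**2) = -3/(-7) - (3 - 1*8**2) = -1/7*(-3) - (3 - 1*64) = 3/7 - (3 - 64) = 3/7 - 1*(-61) = 3/7 + 61 = 430/7 ≈ 61.429)
k(-349, c(-26))*y = 16*(430/7) = 6880/7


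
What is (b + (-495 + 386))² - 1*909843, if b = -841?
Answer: -7343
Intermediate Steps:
(b + (-495 + 386))² - 1*909843 = (-841 + (-495 + 386))² - 1*909843 = (-841 - 109)² - 909843 = (-950)² - 909843 = 902500 - 909843 = -7343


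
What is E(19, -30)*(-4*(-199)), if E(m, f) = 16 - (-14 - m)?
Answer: 39004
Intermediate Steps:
E(m, f) = 30 + m (E(m, f) = 16 + (14 + m) = 30 + m)
E(19, -30)*(-4*(-199)) = (30 + 19)*(-4*(-199)) = 49*796 = 39004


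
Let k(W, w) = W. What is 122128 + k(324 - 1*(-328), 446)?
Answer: 122780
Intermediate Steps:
122128 + k(324 - 1*(-328), 446) = 122128 + (324 - 1*(-328)) = 122128 + (324 + 328) = 122128 + 652 = 122780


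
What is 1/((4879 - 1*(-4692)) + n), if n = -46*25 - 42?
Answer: 1/8379 ≈ 0.00011935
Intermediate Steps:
n = -1192 (n = -1150 - 42 = -1192)
1/((4879 - 1*(-4692)) + n) = 1/((4879 - 1*(-4692)) - 1192) = 1/((4879 + 4692) - 1192) = 1/(9571 - 1192) = 1/8379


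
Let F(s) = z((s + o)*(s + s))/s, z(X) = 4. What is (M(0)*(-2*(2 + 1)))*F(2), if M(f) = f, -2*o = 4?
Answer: 0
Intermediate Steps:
o = -2 (o = -½*4 = -2)
F(s) = 4/s
(M(0)*(-2*(2 + 1)))*F(2) = (0*(-2*(2 + 1)))*(4/2) = (0*(-2*3))*(4*(½)) = (0*(-2*3))*2 = (0*(-6))*2 = 0*2 = 0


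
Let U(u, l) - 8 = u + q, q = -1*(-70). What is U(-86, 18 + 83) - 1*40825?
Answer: -40833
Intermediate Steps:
q = 70
U(u, l) = 78 + u (U(u, l) = 8 + (u + 70) = 8 + (70 + u) = 78 + u)
U(-86, 18 + 83) - 1*40825 = (78 - 86) - 1*40825 = -8 - 40825 = -40833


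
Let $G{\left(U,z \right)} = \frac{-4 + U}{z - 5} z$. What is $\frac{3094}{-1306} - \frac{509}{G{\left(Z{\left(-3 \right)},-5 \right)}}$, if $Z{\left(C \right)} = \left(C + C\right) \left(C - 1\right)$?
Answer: $- \frac{347847}{6530} \approx -53.269$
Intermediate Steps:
$Z{\left(C \right)} = 2 C \left(-1 + C\right)$
$G{\left(U,z \right)} = \frac{z \left(-4 + U\right)}{-5 + z}$ ($G{\left(U,z \right)} = \frac{-4 + U}{-5 + z} z = \frac{z \left(-4 + U\right)}{-5 + z}$)
$\frac{3094}{-1306} - \frac{509}{G{\left(Z{\left(-3 \right)},-5 \right)}} = \frac{3094}{-1306} - \frac{509}{\left(-5\right) \frac{1}{-5 - 5} \left(-4 + 2 \left(-3\right) \left(-1 - 3\right)\right)} = 3094 \left(- \frac{1}{1306}\right) - \frac{509}{\left(-5\right) \frac{1}{-10} \left(-4 + 2 \left(-3\right) \left(-4\right)\right)} = - \frac{1547}{653} - \frac{509}{\left(-5\right) \left(- \frac{1}{10}\right) \left(-4 + 24\right)} = - \frac{1547}{653} - \frac{509}{\left(-5\right) \left(- \frac{1}{10}\right) 20} = - \frac{1547}{653} - \frac{509}{10} = - \frac{347847}{6530}$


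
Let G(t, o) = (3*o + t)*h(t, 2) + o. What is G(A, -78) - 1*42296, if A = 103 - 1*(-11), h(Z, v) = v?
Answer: -42614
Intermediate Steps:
A = 114 (A = 103 + 11 = 114)
G(t, o) = 2*t + 7*o (G(t, o) = (3*o + t)*2 + o = (t + 3*o)*2 + o = (2*t + 6*o) + o = 2*t + 7*o)
G(A, -78) - 1*42296 = (2*114 + 7*(-78)) - 1*42296 = (228 - 546) - 42296 = -318 - 42296 = -42614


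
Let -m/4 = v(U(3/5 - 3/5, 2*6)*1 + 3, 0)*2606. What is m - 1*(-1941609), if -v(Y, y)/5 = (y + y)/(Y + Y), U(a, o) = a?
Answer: 1941609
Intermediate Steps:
v(Y, y) = -5*y/Y (v(Y, y) = -5*(y + y)/(Y + Y) = -5*2*y/(2*Y) = -5*2*y*1/(2*Y) = -5*y/Y)
m = 0 (m = -4*(-5*0/((3/5 - 3/5)*1 + 3))*2606 = -4*(-5*0/(0*1 + 3))*2606 = -4*(-5*0/(0 + 3))*2606 = -4*(-5*0/3)*2606 = -4*(-5*0*1/3)*2606 = -0*2606 = -4*0 = 0)
m - 1*(-1941609) = 0 - 1*(-1941609) = 0 + 1941609 = 1941609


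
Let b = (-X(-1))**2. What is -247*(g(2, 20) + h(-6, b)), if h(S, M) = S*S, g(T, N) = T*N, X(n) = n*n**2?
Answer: -18772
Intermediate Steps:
X(n) = n**3
g(T, N) = N*T
b = 1 (b = (-1*(-1)**3)**2 = (-1*(-1))**2 = 1**2 = 1)
h(S, M) = S**2
-247*(g(2, 20) + h(-6, b)) = -247*(20*2 + (-6)**2) = -247*(40 + 36) = -247*76 = -18772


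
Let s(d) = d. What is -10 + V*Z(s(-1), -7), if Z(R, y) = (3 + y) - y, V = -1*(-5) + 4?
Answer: 17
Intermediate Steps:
V = 9 (V = 5 + 4 = 9)
Z(R, y) = 3
-10 + V*Z(s(-1), -7) = -10 + 9*3 = -10 + 27 = 17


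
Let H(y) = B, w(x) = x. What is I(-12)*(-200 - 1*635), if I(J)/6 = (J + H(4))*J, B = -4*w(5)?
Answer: -1923840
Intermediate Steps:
B = -20 (B = -4*5 = -20)
H(y) = -20
I(J) = 6*J*(-20 + J) (I(J) = 6*((J - 20)*J) = 6*((-20 + J)*J) = 6*(J*(-20 + J)) = 6*J*(-20 + J))
I(-12)*(-200 - 1*635) = (6*(-12)*(-20 - 12))*(-200 - 1*635) = (6*(-12)*(-32))*(-200 - 635) = 2304*(-835) = -1923840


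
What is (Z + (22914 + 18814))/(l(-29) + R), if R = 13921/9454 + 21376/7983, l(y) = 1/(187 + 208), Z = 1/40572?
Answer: 2803885692535863035/279039316715138 ≈ 10048.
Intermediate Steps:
Z = 1/40572 ≈ 2.4648e-5
l(y) = 1/395
R = 313220047/75471282 (R = 13921*(1/9454) + 21376*(1/7983) = 13921/9454 + 21376/7983 = 313220047/75471282 ≈ 4.1502)
(Z + (22914 + 18814))/(l(-29) + R) = (1/40572 + (22914 + 18814))/(1/395 + 313220047/75471282) = (1/40572 + 41728)/(123797389847/29811156390) = (1692988417/40572)*(29811156390/123797389847) = 2803885692535863035/279039316715138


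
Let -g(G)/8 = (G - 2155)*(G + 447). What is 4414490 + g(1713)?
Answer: 12052250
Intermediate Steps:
g(G) = -8*(-2155 + G)*(447 + G) (g(G) = -8*(G - 2155)*(G + 447) = -8*(-2155 + G)*(447 + G))
4414490 + g(1713) = 4414490 + (7706280 - 8*1713² + 13664*1713) = 4414490 + (7706280 - 8*2934369 + 23406432) = 4414490 + (7706280 - 23474952 + 23406432) = 4414490 + 7637760 = 12052250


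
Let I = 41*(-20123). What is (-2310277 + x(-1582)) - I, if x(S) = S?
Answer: -1486816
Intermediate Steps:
I = -825043
(-2310277 + x(-1582)) - I = (-2310277 - 1582) - 1*(-825043) = -2311859 + 825043 = -1486816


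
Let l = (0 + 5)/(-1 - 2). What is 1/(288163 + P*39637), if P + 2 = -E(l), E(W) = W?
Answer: 3/824852 ≈ 3.6370e-6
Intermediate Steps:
l = -5/3 (l = 5/(-3) = 5*(-1/3) = -5/3 ≈ -1.6667)
P = -1/3 (P = -2 - 1*(-5/3) = -2 + 5/3 = -1/3 ≈ -0.33333)
1/(288163 + P*39637) = 1/(288163 - 1/3*39637) = 1/(288163 - 39637/3) = 1/(824852/3) = 3/824852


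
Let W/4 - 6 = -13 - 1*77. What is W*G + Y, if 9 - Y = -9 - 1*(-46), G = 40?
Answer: -13468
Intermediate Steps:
Y = -28 (Y = 9 - (-9 - 1*(-46)) = 9 - (-9 + 46) = 9 - 1*37 = 9 - 37 = -28)
W = -336 (W = 24 + 4*(-13 - 1*77) = 24 + 4*(-13 - 77) = 24 + 4*(-90) = 24 - 360 = -336)
W*G + Y = -336*40 - 28 = -13440 - 28 = -13468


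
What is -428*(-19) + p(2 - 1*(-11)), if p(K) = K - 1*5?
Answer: 8140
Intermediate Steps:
p(K) = -5 + K (p(K) = K - 5 = -5 + K)
-428*(-19) + p(2 - 1*(-11)) = -428*(-19) + (-5 + (2 - 1*(-11))) = 8132 + (-5 + (2 + 11)) = 8132 + (-5 + 13) = 8132 + 8 = 8140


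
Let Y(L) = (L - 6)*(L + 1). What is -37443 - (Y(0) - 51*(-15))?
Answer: -38202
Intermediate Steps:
Y(L) = (1 + L)*(-6 + L) (Y(L) = (-6 + L)*(1 + L) = (1 + L)*(-6 + L))
-37443 - (Y(0) - 51*(-15)) = -37443 - ((-6 + 0² - 5*0) - 51*(-15)) = -37443 - ((-6 + 0 + 0) + 765) = -37443 - (-6 + 765) = -37443 - 1*759 = -37443 - 759 = -38202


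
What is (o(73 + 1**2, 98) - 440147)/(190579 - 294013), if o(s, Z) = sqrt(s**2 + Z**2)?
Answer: 440147/103434 - sqrt(3770)/51717 ≈ 4.2542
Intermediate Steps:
o(s, Z) = sqrt(Z**2 + s**2)
(o(73 + 1**2, 98) - 440147)/(190579 - 294013) = (sqrt(98**2 + (73 + 1**2)**2) - 440147)/(190579 - 294013) = (sqrt(9604 + (73 + 1)**2) - 440147)/(-103434) = (sqrt(9604 + 74**2) - 440147)*(-1/103434) = (sqrt(9604 + 5476) - 440147)*(-1/103434) = (sqrt(15080) - 440147)*(-1/103434) = (2*sqrt(3770) - 440147)*(-1/103434) = (-440147 + 2*sqrt(3770))*(-1/103434) = 440147/103434 - sqrt(3770)/51717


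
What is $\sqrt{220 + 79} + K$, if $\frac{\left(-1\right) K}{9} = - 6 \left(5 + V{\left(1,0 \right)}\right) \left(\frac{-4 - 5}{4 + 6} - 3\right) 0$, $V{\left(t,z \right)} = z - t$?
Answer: $\sqrt{299} \approx 17.292$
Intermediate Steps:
$K = 0$ ($K = - 9 - 6 \left(5 + \left(0 - 1\right)\right) \left(\frac{-4 - 5}{4 + 6} - 3\right) 0 = - 9 - 6 \left(5 + \left(0 - 1\right)\right) \left(- \frac{9}{10} - 3\right) 0 = - 9 - 6 \left(5 - 1\right) \left(\left(-9\right) \frac{1}{10} - 3\right) 0 = - 9 - 6 \cdot 4 \left(- \frac{9}{10} - 3\right) 0 = - 9 - 6 \cdot 4 \left(- \frac{39}{10}\right) 0 = - 9 \left(-6\right) \left(- \frac{78}{5}\right) 0 = - 9 \cdot \frac{468}{5} \cdot 0 = \left(-9\right) 0 = 0$)
$\sqrt{220 + 79} + K = \sqrt{220 + 79} + 0 = \sqrt{299} + 0 = \sqrt{299}$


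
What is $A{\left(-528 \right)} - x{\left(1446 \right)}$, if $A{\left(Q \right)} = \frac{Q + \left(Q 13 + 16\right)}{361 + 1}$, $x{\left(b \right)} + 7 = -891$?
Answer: $\frac{158850}{181} \approx 877.62$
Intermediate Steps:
$x{\left(b \right)} = -898$ ($x{\left(b \right)} = -7 - 891 = -898$)
$A{\left(Q \right)} = \frac{8}{181} + \frac{7 Q}{181}$ ($A{\left(Q \right)} = \frac{Q + \left(13 Q + 16\right)}{362} = \left(Q + \left(16 + 13 Q\right)\right) \frac{1}{362} = \left(16 + 14 Q\right) \frac{1}{362} = \frac{8}{181} + \frac{7 Q}{181}$)
$A{\left(-528 \right)} - x{\left(1446 \right)} = \left(\frac{8}{181} + \frac{7}{181} \left(-528\right)\right) - -898 = \left(\frac{8}{181} - \frac{3696}{181}\right) + 898 = - \frac{3688}{181} + 898 = \frac{158850}{181}$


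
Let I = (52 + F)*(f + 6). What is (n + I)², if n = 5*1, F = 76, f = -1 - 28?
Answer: 8637721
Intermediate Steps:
f = -29
n = 5
I = -2944 (I = (52 + 76)*(-29 + 6) = 128*(-23) = -2944)
(n + I)² = (5 - 2944)² = (-2939)² = 8637721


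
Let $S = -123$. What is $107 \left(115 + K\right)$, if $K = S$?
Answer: $-856$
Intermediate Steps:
$K = -123$
$107 \left(115 + K\right) = 107 \left(115 - 123\right) = 107 \left(-8\right) = -856$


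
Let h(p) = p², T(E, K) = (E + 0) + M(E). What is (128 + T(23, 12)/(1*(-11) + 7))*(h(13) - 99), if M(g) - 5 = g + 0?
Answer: 16135/2 ≈ 8067.5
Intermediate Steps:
M(g) = 5 + g (M(g) = 5 + (g + 0) = 5 + g)
T(E, K) = 5 + 2*E (T(E, K) = (E + 0) + (5 + E) = E + (5 + E) = 5 + 2*E)
(128 + T(23, 12)/(1*(-11) + 7))*(h(13) - 99) = (128 + (5 + 2*23)/(1*(-11) + 7))*(13² - 99) = (128 + (5 + 46)/(-11 + 7))*(169 - 99) = (128 + 51/(-4))*70 = (128 + 51*(-¼))*70 = (128 - 51/4)*70 = (461/4)*70 = 16135/2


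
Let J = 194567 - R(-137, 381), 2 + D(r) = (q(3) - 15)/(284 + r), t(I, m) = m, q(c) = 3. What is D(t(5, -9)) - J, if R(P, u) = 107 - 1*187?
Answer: -53528487/275 ≈ -1.9465e+5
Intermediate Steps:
R(P, u) = -80 (R(P, u) = 107 - 187 = -80)
D(r) = -2 - 12/(284 + r) (D(r) = -2 + (3 - 15)/(284 + r) = -2 - 12/(284 + r))
J = 194647 (J = 194567 - 1*(-80) = 194567 + 80 = 194647)
D(t(5, -9)) - J = 2*(-290 - 1*(-9))/(284 - 9) - 1*194647 = 2*(-290 + 9)/275 - 194647 = 2*(1/275)*(-281) - 194647 = -562/275 - 194647 = -53528487/275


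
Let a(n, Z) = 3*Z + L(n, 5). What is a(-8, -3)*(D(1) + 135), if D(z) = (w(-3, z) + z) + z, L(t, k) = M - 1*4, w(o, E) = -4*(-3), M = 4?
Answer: -1341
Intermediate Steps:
w(o, E) = 12
L(t, k) = 0 (L(t, k) = 4 - 1*4 = 4 - 4 = 0)
a(n, Z) = 3*Z (a(n, Z) = 3*Z + 0 = 3*Z)
D(z) = 12 + 2*z (D(z) = (12 + z) + z = 12 + 2*z)
a(-8, -3)*(D(1) + 135) = (3*(-3))*((12 + 2*1) + 135) = -9*((12 + 2) + 135) = -9*(14 + 135) = -9*149 = -1341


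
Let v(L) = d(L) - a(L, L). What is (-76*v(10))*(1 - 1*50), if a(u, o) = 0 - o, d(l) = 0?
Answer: 37240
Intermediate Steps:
a(u, o) = -o
v(L) = L (v(L) = 0 - (-1)*L = 0 + L = L)
(-76*v(10))*(1 - 1*50) = (-76*10)*(1 - 1*50) = -760*(1 - 50) = -760*(-49) = 37240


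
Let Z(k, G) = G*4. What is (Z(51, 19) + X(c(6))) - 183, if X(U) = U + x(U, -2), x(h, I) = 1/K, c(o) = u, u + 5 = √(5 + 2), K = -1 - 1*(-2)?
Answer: -111 + √7 ≈ -108.35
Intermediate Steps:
K = 1 (K = -1 + 2 = 1)
u = -5 + √7 (u = -5 + √(5 + 2) = -5 + √7 ≈ -2.3542)
Z(k, G) = 4*G
c(o) = -5 + √7
x(h, I) = 1 (x(h, I) = 1/1 = 1)
X(U) = 1 + U (X(U) = U + 1 = 1 + U)
(Z(51, 19) + X(c(6))) - 183 = (4*19 + (1 + (-5 + √7))) - 183 = (76 + (-4 + √7)) - 183 = (72 + √7) - 183 = -111 + √7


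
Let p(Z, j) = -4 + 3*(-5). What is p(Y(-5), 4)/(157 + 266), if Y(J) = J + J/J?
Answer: -19/423 ≈ -0.044917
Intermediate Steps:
Y(J) = 1 + J (Y(J) = J + 1 = 1 + J)
p(Z, j) = -19 (p(Z, j) = -4 - 15 = -19)
p(Y(-5), 4)/(157 + 266) = -19/(157 + 266) = -19/423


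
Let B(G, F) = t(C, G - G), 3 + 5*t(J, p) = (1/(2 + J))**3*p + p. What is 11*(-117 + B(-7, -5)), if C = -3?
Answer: -6468/5 ≈ -1293.6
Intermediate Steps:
t(J, p) = -3/5 + p/5 + p/(5*(2 + J)**3) (t(J, p) = -3/5 + ((1/(2 + J))**3*p + p)/5 = -3/5 + (p/(2 + J)**3 + p)/5 = -3/5 + (p + p/(2 + J)**3)/5 = -3/5 + (p/5 + p/(5*(2 + J)**3)) = -3/5 + p/5 + p/(5*(2 + J)**3))
B(G, F) = -3/5 (B(G, F) = -3/5 + (G - G)/5 + (G - G)/(5*(2 - 3)**3) = -3/5 + (1/5)*0 + (1/5)*0/(-1)**3 = -3/5 + 0 + (1/5)*0*(-1) = -3/5 + 0 + 0 = -3/5)
11*(-117 + B(-7, -5)) = 11*(-117 - 3/5) = 11*(-588/5) = -6468/5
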